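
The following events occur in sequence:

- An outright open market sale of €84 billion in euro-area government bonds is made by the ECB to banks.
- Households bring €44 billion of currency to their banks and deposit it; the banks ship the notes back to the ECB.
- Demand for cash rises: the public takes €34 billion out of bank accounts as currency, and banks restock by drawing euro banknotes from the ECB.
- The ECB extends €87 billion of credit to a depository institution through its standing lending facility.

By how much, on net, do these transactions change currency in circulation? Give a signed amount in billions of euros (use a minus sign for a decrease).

-€10 billion

ECB balance sheet:
  Assets:      Securities −€84B, Loans to banks +€87B
  Liabilities: Bank reserves +€13B, Currency in circulation −€10B
So the change in currency in circulation is -€10 billion.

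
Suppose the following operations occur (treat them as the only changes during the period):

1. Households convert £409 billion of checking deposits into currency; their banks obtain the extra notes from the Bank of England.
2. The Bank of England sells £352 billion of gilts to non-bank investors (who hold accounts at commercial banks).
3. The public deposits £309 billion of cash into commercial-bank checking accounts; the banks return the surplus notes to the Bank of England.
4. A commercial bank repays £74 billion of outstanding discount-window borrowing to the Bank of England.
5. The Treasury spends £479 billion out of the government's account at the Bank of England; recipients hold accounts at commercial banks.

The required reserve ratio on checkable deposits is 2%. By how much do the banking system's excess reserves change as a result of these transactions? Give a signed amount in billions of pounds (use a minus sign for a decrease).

-£47.54 billion

Currency withdrawal £409 billion: reserves −£409B, deposits −£409B.
Asset sale (to non-banks) £352 billion: reserves −£352B, deposits −£352B.
Currency deposit £309 billion: reserves +£309B, deposits +£309B.
Discount-window repayment £74 billion: reserves −£74B, deposits 0.
Government spending £479 billion: reserves +£479B, deposits +£479B.
Totals: Δreserves = −£47B, Δdeposits = +£27B.
Δrequired reserves = 2% × +£27B = +£0.54B.
Δexcess reserves = Δreserves − Δrequired = −£47B − (+£0.54B) = -£47.54 billion.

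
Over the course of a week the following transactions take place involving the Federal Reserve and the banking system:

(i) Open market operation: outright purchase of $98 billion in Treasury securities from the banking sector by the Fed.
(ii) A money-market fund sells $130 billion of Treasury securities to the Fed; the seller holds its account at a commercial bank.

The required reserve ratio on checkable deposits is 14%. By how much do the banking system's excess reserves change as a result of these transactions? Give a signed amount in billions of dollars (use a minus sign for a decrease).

OMO purchase (from banks) $98 billion: reserves +$98B, deposits 0.
Asset purchase (from non-banks) $130 billion: reserves +$130B, deposits +$130B.
Totals: Δreserves = +$228B, Δdeposits = +$130B.
Δrequired reserves = 14% × +$130B = +$18.2B.
Δexcess reserves = Δreserves − Δrequired = +$228B − (+$18.2B) = +$209.8 billion.

+$209.8 billion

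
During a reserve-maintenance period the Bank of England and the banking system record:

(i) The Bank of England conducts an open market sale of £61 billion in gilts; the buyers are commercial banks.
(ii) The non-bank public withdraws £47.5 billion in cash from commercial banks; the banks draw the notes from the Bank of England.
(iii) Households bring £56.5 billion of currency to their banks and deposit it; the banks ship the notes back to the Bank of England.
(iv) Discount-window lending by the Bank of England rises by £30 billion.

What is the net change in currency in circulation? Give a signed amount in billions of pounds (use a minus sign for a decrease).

-£9 billion

Bank of England balance sheet:
  Assets:      Securities −£61B, Loans to banks +£30B
  Liabilities: Bank reserves −£22B, Currency in circulation −£9B
So the change in currency in circulation is -£9 billion.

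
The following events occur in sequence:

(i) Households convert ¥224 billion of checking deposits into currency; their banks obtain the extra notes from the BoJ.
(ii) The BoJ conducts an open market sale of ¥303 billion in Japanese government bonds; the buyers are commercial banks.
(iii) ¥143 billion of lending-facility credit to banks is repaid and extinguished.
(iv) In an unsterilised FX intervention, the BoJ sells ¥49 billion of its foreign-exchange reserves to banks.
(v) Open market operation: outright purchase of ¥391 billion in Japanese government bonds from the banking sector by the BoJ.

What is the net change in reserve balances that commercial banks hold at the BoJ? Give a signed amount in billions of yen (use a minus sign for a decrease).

-¥328 billion

Currency withdrawal ¥224 billion: banks swap reserves for currency → −¥224B.
OMO sale (to banks) ¥303 billion: the buying banks pay out of their reserve balances → −¥303B.
Discount-window repayment ¥143 billion: repayment is debited from reserves → −¥143B.
FX sale ¥49 billion: the buying banks pay out of their reserve balances → −¥49B.
OMO purchase (from banks) ¥391 billion: the BoJ pays by crediting reserve accounts → +¥391B.
Net: −224 − 303 − 143 − 49 + 391 = -¥328 billion.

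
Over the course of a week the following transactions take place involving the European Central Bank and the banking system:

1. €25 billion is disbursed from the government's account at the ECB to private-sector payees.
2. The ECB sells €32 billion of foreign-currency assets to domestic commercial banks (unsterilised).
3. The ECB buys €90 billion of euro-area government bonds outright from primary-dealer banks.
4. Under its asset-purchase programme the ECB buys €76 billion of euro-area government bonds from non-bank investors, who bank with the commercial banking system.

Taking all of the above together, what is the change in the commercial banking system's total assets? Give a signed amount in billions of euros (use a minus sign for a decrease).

+€101 billion

ECB balance sheet:
  Assets:      Securities +€166B, Foreign assets −€32B
  Liabilities: Bank reserves +€159B, Government deposits −€25B
Commercial banking system:
  Assets:      Reserves at CB +€159B, Securities −€90B, Foreign assets +€32B
  Liabilities: Checkable deposits +€101B
Change in total bank assets = +€101 billion.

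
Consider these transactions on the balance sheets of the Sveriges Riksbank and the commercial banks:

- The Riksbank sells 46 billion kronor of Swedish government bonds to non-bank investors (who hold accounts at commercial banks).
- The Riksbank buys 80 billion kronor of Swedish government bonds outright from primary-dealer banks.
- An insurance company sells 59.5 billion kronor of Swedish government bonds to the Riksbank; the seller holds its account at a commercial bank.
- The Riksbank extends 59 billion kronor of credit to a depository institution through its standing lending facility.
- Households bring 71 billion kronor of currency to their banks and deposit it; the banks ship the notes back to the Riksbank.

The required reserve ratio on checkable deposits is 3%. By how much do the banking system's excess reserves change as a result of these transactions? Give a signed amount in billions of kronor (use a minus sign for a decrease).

+220.965 billion

Asset sale (to non-banks) 46 billion kronor: reserves −46B, deposits −46B.
OMO purchase (from banks) 80 billion kronor: reserves +80B, deposits 0.
Asset purchase (from non-banks) 59.5 billion kronor: reserves +59.5B, deposits +59.5B.
Discount-window loan 59 billion kronor: reserves +59B, deposits 0.
Currency deposit 71 billion kronor: reserves +71B, deposits +71B.
Totals: Δreserves = +223.5B, Δdeposits = +84.5B.
Δrequired reserves = 3% × +84.5B = +2.535B.
Δexcess reserves = Δreserves − Δrequired = +223.5B − (+2.535B) = +220.965 billion.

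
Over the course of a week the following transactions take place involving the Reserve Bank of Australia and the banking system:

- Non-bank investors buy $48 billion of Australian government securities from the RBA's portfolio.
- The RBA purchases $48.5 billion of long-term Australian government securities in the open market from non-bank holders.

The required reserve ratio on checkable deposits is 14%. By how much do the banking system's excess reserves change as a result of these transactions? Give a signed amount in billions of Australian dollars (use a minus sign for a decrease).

+$0.43 billion

Asset sale (to non-banks) $48 billion: reserves −$48B, deposits −$48B.
Asset purchase (from non-banks) $48.5 billion: reserves +$48.5B, deposits +$48.5B.
Totals: Δreserves = +$0.5B, Δdeposits = +$0.5B.
Δrequired reserves = 14% × +$0.5B = +$0.07B.
Δexcess reserves = Δreserves − Δrequired = +$0.5B − (+$0.07B) = +$0.43 billion.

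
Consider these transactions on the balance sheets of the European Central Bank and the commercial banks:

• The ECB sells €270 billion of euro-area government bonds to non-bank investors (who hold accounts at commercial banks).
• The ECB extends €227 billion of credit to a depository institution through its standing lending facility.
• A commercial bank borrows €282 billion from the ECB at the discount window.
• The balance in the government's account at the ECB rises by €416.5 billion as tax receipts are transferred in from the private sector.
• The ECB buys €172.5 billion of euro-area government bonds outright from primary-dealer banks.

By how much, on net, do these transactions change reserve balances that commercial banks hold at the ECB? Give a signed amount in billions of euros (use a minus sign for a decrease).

ECB balance sheet:
  Assets:      Securities −€97.5B, Loans to banks +€509B
  Liabilities: Bank reserves −€5B, Government deposits +€416.5B
So the change in reserve balances that commercial banks hold at the ECB is -€5 billion.

-€5 billion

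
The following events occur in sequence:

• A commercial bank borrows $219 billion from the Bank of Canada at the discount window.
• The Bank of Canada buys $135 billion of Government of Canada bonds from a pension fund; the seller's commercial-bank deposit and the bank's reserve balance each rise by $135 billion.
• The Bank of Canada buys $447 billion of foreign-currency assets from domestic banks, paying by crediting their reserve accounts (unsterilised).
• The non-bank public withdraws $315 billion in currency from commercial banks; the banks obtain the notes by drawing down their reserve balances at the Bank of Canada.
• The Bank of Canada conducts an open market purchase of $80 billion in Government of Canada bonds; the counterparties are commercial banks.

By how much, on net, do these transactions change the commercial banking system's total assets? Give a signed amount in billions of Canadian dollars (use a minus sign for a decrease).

+$39 billion

Discount-window loan $219 billion: bank balance sheets expand → +$219B.
Asset purchase (from non-banks) $135 billion: bank balance sheets expand → +$135B.
FX purchase $447 billion: just an asset swap on bank balance sheets → 0.
Currency withdrawal $315 billion: bank balance sheets shrink → −$315B.
OMO purchase (from banks) $80 billion: just an asset swap on bank balance sheets → 0.
Net: 219 + 135 + 0 − 315 + 0 = +$39 billion.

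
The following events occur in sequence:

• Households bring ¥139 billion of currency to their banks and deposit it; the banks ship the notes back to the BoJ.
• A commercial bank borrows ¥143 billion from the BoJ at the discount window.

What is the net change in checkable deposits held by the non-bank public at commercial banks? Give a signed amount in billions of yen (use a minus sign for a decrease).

Currency deposit ¥139 billion: non-bank counterparties' bank balances rise → +¥139B.
Discount-window loan ¥143 billion: the counterparty is a bank, so public deposits are unchanged → 0.
Net: 139 + 0 = +¥139 billion.

+¥139 billion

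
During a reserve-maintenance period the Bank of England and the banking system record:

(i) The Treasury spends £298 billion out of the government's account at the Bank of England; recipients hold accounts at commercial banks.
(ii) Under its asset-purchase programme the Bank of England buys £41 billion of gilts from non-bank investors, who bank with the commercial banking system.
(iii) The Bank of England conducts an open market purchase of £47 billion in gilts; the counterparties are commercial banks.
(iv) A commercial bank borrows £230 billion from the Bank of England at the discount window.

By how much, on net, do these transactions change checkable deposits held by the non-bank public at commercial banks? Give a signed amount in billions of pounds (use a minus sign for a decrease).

+£339 billion

Government spending £298 billion: non-bank counterparties' bank balances rise → +£298B.
Asset purchase (from non-banks) £41 billion: non-bank counterparties' bank balances rise → +£41B.
OMO purchase (from banks) £47 billion: the counterparty is a bank, so public deposits are unchanged → 0.
Discount-window loan £230 billion: the counterparty is a bank, so public deposits are unchanged → 0.
Net: 298 + 41 + 0 + 0 = +£339 billion.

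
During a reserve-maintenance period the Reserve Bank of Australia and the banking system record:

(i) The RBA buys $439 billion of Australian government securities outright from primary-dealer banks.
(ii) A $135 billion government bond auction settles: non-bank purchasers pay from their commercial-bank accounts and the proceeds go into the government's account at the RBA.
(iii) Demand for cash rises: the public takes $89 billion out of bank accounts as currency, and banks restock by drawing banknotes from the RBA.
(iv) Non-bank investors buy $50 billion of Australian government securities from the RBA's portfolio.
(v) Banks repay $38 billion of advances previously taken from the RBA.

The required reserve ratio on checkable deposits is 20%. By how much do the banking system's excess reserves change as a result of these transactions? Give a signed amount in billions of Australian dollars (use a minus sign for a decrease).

OMO purchase (from banks) $439 billion: reserves +$439B, deposits 0.
Government account inflow $135 billion: reserves −$135B, deposits −$135B.
Currency withdrawal $89 billion: reserves −$89B, deposits −$89B.
Asset sale (to non-banks) $50 billion: reserves −$50B, deposits −$50B.
Discount-window repayment $38 billion: reserves −$38B, deposits 0.
Totals: Δreserves = +$127B, Δdeposits = −$274B.
Δrequired reserves = 20% × −$274B = −$54.8B.
Δexcess reserves = Δreserves − Δrequired = +$127B − (−$54.8B) = +$181.8 billion.

+$181.8 billion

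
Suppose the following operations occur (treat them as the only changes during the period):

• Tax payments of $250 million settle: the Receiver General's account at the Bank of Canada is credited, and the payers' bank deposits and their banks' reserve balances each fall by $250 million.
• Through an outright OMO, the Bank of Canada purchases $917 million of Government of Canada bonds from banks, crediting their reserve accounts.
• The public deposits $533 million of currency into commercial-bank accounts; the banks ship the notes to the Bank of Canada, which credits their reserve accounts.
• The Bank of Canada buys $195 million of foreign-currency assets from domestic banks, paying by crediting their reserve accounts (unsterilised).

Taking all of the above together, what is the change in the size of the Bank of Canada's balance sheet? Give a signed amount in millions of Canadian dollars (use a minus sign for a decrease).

+$1112 million

Bank of Canada balance sheet:
  Assets:      Securities +$917M, Foreign assets +$195M
  Liabilities: Bank reserves +$1395M, Currency in circulation −$533M, Government deposits +$250M
Commercial banking system:
  Assets:      Reserves at CB +$1395M, Securities −$917M, Foreign assets −$195M
  Liabilities: Checkable deposits +$283M
Change in total Bank of Canada assets = +$1112 million.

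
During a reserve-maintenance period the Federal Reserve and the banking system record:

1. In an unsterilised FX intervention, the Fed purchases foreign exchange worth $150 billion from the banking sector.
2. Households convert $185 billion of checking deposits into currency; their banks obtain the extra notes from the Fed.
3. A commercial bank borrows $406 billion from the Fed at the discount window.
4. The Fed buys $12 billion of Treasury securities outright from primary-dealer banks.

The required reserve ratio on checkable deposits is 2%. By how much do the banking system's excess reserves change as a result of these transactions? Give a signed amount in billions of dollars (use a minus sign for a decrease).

FX purchase $150 billion: reserves +$150B, deposits 0.
Currency withdrawal $185 billion: reserves −$185B, deposits −$185B.
Discount-window loan $406 billion: reserves +$406B, deposits 0.
OMO purchase (from banks) $12 billion: reserves +$12B, deposits 0.
Totals: Δreserves = +$383B, Δdeposits = −$185B.
Δrequired reserves = 2% × −$185B = −$3.7B.
Δexcess reserves = Δreserves − Δrequired = +$383B − (−$3.7B) = +$386.7 billion.

+$386.7 billion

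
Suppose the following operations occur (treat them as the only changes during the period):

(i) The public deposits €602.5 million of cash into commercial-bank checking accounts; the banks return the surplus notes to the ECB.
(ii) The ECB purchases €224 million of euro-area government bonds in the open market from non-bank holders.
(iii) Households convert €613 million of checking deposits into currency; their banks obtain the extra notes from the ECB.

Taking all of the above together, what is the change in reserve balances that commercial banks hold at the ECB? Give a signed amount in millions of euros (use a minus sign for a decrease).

ECB balance sheet:
  Assets:      Securities +€224M
  Liabilities: Bank reserves +€213.5M, Currency in circulation +€10.5M
So the change in reserve balances that commercial banks hold at the ECB is +€213.5 million.

+€213.5 million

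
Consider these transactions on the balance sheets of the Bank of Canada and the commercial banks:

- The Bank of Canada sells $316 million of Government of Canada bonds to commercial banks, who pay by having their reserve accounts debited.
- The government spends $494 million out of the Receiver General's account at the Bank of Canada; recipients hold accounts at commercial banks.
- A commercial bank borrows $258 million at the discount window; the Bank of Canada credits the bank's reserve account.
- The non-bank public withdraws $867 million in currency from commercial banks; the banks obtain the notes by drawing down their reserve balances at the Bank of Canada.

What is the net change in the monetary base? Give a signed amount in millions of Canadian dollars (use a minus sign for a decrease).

OMO sale (to banks) $316 million: Bank of Canada balance sheet contracts → −$316M.
Government spending $494 million: a non-base liability converts back to reserves → +$494M.
Discount-window loan $258 million: Bank of Canada balance sheet expands → +$258M.
Currency withdrawal $867 million: just a shift between currency and reserves — both are base money → 0.
Net: −316 + 494 + 258 + 0 = +$436 million.

+$436 million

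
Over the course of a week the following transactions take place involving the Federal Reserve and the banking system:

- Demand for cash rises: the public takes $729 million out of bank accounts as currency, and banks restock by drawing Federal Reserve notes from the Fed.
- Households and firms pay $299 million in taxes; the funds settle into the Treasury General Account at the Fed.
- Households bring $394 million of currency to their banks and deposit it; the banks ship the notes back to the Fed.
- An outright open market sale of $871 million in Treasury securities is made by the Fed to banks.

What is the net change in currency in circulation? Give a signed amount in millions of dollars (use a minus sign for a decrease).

+$335 million

Fed balance sheet:
  Assets:      Securities −$871M
  Liabilities: Bank reserves −$1505M, Currency in circulation +$335M, Government deposits +$299M
So the change in currency in circulation is +$335 million.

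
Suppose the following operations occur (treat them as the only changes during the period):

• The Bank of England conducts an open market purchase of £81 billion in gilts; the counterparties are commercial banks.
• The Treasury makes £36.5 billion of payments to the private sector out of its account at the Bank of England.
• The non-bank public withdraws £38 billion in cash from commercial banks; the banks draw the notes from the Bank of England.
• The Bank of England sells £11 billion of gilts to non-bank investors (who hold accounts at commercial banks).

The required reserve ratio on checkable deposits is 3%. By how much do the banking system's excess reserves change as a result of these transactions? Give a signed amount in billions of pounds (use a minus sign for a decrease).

+£68.875 billion

OMO purchase (from banks) £81 billion: reserves +£81B, deposits 0.
Government spending £36.5 billion: reserves +£36.5B, deposits +£36.5B.
Currency withdrawal £38 billion: reserves −£38B, deposits −£38B.
Asset sale (to non-banks) £11 billion: reserves −£11B, deposits −£11B.
Totals: Δreserves = +£68.5B, Δdeposits = −£12.5B.
Δrequired reserves = 3% × −£12.5B = −£0.375B.
Δexcess reserves = Δreserves − Δrequired = +£68.5B − (−£0.375B) = +£68.875 billion.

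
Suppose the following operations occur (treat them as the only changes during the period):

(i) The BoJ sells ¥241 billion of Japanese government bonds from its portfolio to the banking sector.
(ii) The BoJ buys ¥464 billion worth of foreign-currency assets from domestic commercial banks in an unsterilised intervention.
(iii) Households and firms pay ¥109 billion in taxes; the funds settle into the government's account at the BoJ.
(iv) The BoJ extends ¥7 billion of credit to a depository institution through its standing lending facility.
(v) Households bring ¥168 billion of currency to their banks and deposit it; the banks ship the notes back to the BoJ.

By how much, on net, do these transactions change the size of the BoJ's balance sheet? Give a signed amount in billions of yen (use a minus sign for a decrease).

+¥230 billion

OMO sale (to banks) ¥241 billion: a BoJ asset is shed → −¥241B.
FX purchase ¥464 billion: a BoJ asset is acquired → +¥464B.
Government account inflow ¥109 billion: only the composition of liabilities changes → 0.
Discount-window loan ¥7 billion: a BoJ asset is acquired → +¥7B.
Currency deposit ¥168 billion: only the composition of liabilities changes → 0.
Net: −241 + 464 + 0 + 7 + 0 = +¥230 billion.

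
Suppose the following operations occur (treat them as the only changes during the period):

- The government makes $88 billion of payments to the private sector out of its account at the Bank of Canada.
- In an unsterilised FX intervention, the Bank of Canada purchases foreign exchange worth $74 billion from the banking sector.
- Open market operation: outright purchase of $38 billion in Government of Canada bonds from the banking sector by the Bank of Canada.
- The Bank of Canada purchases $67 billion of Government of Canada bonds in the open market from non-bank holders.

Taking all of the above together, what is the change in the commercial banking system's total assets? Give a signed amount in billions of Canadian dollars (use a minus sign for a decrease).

Bank of Canada balance sheet:
  Assets:      Securities +$105B, Foreign assets +$74B
  Liabilities: Bank reserves +$267B, Government deposits −$88B
Commercial banking system:
  Assets:      Reserves at CB +$267B, Securities −$38B, Foreign assets −$74B
  Liabilities: Checkable deposits +$155B
Change in total bank assets = +$155 billion.

+$155 billion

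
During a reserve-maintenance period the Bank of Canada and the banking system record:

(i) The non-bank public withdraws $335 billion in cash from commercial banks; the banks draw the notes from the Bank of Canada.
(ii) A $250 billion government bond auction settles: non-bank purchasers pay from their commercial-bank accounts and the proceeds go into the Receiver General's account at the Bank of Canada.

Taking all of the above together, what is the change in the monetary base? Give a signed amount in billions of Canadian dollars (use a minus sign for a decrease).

Currency withdrawal $335 billion: just a shift between currency and reserves — both are base money → 0.
Government account inflow $250 billion: reserves shift to a non-base liability → −$250B.
Net: 0 − 250 = -$250 billion.

-$250 billion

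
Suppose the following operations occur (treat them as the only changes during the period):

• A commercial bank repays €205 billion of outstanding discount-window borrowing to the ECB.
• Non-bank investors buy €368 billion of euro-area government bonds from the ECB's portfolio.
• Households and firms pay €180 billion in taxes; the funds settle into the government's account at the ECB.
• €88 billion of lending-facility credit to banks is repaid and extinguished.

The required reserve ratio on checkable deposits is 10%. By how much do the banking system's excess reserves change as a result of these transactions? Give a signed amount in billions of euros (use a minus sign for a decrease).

-€786.2 billion

Discount-window repayment €205 billion: reserves −€205B, deposits 0.
Asset sale (to non-banks) €368 billion: reserves −€368B, deposits −€368B.
Government account inflow €180 billion: reserves −€180B, deposits −€180B.
Discount-window repayment €88 billion: reserves −€88B, deposits 0.
Totals: Δreserves = −€841B, Δdeposits = −€548B.
Δrequired reserves = 10% × −€548B = −€54.8B.
Δexcess reserves = Δreserves − Δrequired = −€841B − (−€54.8B) = -€786.2 billion.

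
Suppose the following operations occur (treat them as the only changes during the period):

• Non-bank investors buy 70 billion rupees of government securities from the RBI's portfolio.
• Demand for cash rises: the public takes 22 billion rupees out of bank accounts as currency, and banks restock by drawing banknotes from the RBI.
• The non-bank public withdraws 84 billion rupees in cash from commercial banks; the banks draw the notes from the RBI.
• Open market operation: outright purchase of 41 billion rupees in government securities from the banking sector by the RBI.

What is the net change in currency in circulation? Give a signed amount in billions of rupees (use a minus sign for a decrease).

RBI balance sheet:
  Assets:      Securities −29B
  Liabilities: Bank reserves −135B, Currency in circulation +106B
Commercial banking system:
  Assets:      Reserves at CB −135B, Securities −41B
  Liabilities: Checkable deposits −176B
So the change in currency in circulation is +106 billion.

+106 billion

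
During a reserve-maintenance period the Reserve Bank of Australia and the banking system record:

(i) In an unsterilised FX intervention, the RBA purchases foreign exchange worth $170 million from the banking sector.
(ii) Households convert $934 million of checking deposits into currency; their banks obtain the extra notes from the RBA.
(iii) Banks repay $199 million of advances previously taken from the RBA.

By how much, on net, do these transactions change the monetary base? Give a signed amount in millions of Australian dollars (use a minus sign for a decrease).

-$29 million

FX purchase $170 million: RBA balance sheet expands → +$170M.
Currency withdrawal $934 million: just a shift between currency and reserves — both are base money → 0.
Discount-window repayment $199 million: RBA balance sheet contracts → −$199M.
Net: 170 + 0 − 199 = -$29 million.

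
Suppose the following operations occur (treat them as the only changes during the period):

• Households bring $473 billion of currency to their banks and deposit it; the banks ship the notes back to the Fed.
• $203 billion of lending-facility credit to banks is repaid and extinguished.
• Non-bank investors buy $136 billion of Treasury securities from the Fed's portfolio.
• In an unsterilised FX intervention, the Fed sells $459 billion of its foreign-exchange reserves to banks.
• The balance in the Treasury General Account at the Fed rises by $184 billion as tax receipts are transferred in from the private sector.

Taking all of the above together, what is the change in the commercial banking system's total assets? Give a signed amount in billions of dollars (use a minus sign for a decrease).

Fed balance sheet:
  Assets:      Securities −$136B, Loans to banks −$203B, Foreign assets −$459B
  Liabilities: Bank reserves −$509B, Currency in circulation −$473B, Government deposits +$184B
Commercial banking system:
  Assets:      Reserves at CB −$509B, Foreign assets +$459B
  Liabilities: Checkable deposits +$153B, Borrowings from CB −$203B
Change in total bank assets = -$50 billion.

-$50 billion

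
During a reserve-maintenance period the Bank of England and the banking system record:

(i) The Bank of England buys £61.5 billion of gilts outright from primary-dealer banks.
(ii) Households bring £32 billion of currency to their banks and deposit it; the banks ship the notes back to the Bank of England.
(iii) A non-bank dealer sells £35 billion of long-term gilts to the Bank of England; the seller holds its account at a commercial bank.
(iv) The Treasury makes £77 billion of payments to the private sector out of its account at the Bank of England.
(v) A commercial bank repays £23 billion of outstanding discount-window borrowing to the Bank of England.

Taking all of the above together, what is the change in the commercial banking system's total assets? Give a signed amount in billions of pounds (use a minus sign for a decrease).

Bank of England balance sheet:
  Assets:      Securities +£96.5B, Loans to banks −£23B
  Liabilities: Bank reserves +£182.5B, Currency in circulation −£32B, Government deposits −£77B
Commercial banking system:
  Assets:      Reserves at CB +£182.5B, Securities −£61.5B
  Liabilities: Checkable deposits +£144B, Borrowings from CB −£23B
Change in total bank assets = +£121 billion.

+£121 billion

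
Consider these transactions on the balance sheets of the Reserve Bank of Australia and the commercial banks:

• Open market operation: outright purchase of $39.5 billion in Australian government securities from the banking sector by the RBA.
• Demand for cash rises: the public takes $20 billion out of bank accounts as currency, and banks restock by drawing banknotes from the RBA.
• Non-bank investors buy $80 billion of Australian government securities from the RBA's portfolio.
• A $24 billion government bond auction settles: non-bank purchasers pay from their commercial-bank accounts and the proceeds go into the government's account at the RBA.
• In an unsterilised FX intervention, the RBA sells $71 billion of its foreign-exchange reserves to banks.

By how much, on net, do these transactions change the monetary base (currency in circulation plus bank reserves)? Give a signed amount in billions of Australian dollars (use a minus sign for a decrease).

RBA balance sheet:
  Assets:      Securities −$40.5B, Foreign assets −$71B
  Liabilities: Bank reserves −$155.5B, Currency in circulation +$20B, Government deposits +$24B
Monetary base = currency + reserves: +$20B + (−$155.5B) = -$135.5 billion.

-$135.5 billion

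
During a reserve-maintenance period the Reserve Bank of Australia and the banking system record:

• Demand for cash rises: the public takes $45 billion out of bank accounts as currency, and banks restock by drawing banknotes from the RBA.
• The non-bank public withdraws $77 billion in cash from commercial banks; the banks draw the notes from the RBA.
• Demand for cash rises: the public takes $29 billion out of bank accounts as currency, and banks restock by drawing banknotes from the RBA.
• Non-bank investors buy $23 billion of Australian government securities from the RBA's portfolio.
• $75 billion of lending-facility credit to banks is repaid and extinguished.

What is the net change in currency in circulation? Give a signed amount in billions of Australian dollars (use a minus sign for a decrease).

Currency withdrawal $45 billion: notes leave the central bank → +$45B.
Currency withdrawal $77 billion: notes leave the central bank → +$77B.
Currency withdrawal $29 billion: notes leave the central bank → +$29B.
Asset sale (to non-banks) $23 billion: no currency enters or leaves circulation → 0.
Discount-window repayment $75 billion: no currency enters or leaves circulation → 0.
Net: 45 + 77 + 29 + 0 + 0 = +$151 billion.

+$151 billion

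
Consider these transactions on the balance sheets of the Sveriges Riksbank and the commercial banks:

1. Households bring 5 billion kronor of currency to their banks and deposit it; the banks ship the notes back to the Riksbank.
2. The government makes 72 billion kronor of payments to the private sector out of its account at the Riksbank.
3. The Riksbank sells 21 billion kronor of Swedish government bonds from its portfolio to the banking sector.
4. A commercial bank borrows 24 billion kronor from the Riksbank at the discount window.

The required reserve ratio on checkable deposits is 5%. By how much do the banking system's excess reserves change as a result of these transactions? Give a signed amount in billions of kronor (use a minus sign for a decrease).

+76.15 billion

Currency deposit 5 billion kronor: reserves +5B, deposits +5B.
Government spending 72 billion kronor: reserves +72B, deposits +72B.
OMO sale (to banks) 21 billion kronor: reserves −21B, deposits 0.
Discount-window loan 24 billion kronor: reserves +24B, deposits 0.
Totals: Δreserves = +80B, Δdeposits = +77B.
Δrequired reserves = 5% × +77B = +3.85B.
Δexcess reserves = Δreserves − Δrequired = +80B − (+3.85B) = +76.15 billion.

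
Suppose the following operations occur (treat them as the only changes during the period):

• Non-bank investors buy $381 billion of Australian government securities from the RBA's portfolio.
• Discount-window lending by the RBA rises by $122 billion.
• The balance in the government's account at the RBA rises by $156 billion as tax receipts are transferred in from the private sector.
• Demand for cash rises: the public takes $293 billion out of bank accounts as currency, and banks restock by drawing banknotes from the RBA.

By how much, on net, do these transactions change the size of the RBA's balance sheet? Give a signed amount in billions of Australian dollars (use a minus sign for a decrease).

-$259 billion

RBA balance sheet:
  Assets:      Securities −$381B, Loans to banks +$122B
  Liabilities: Bank reserves −$708B, Currency in circulation +$293B, Government deposits +$156B
Change in total RBA assets = -$259 billion.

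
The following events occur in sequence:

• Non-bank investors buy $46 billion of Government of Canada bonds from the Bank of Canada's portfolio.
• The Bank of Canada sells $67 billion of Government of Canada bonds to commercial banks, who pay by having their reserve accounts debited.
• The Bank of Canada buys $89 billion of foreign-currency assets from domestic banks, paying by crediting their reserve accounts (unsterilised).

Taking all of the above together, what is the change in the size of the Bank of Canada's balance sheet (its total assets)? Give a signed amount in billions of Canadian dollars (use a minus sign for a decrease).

Bank of Canada balance sheet:
  Assets:      Securities −$113B, Foreign assets +$89B
  Liabilities: Bank reserves −$24B
Commercial banking system:
  Assets:      Reserves at CB −$24B, Securities +$67B, Foreign assets −$89B
  Liabilities: Checkable deposits −$46B
Change in total Bank of Canada assets = -$24 billion.

-$24 billion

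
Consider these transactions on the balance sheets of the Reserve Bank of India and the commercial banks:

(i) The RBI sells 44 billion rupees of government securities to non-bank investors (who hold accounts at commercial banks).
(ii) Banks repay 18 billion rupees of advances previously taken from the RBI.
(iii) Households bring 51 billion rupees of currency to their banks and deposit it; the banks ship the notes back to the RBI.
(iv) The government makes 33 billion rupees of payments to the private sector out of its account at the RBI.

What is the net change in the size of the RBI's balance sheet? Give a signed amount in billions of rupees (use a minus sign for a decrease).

Asset sale (to non-banks) 44 billion rupees: an RBI asset is shed → −44B.
Discount-window repayment 18 billion rupees: an RBI asset is shed → −18B.
Currency deposit 51 billion rupees: only the composition of liabilities changes → 0.
Government spending 33 billion rupees: only the composition of liabilities changes → 0.
Net: −44 − 18 + 0 + 0 = -62 billion.

-62 billion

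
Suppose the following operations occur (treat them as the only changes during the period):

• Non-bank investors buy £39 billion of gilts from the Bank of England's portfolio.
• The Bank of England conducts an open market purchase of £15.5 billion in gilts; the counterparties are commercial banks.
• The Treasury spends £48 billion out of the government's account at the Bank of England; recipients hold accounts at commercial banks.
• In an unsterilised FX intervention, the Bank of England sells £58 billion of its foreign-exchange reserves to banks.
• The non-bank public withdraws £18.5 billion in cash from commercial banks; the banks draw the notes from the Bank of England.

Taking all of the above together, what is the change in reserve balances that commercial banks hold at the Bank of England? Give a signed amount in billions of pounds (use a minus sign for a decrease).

Bank of England balance sheet:
  Assets:      Securities −£23.5B, Foreign assets −£58B
  Liabilities: Bank reserves −£52B, Currency in circulation +£18.5B, Government deposits −£48B
So the change in reserve balances that commercial banks hold at the Bank of England is -£52 billion.

-£52 billion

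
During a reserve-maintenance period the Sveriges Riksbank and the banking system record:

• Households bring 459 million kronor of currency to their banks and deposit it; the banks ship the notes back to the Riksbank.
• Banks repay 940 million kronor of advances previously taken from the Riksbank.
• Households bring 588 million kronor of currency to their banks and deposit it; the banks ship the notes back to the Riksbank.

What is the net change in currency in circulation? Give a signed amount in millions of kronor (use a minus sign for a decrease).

Currency deposit 459 million kronor: notes return to the central bank → −459M.
Discount-window repayment 940 million kronor: no currency enters or leaves circulation → 0.
Currency deposit 588 million kronor: notes return to the central bank → −588M.
Net: −459 + 0 − 588 = -1047 million.

-1047 million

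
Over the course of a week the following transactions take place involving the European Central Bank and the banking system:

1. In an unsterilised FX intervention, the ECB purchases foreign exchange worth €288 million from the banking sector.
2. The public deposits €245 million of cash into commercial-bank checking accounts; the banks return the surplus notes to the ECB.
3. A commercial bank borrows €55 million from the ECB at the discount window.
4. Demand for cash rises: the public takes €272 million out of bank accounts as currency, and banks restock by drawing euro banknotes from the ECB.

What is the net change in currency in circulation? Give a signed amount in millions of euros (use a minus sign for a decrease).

+€27 million

FX purchase €288 million: no currency enters or leaves circulation → 0.
Currency deposit €245 million: notes return to the central bank → −€245M.
Discount-window loan €55 million: no currency enters or leaves circulation → 0.
Currency withdrawal €272 million: notes leave the central bank → +€272M.
Net: 0 − 245 + 0 + 272 = +€27 million.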